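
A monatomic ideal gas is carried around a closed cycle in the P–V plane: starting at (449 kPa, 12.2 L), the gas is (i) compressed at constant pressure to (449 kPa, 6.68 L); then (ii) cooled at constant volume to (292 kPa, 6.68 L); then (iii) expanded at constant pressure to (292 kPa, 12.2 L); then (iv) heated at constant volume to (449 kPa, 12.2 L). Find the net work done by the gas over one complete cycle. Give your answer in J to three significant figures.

Constant-volume legs do no work.
W(i) = (449)(6.68 − 12.2) = -2478 J; W(iii) = (292)(12.2 − 6.68) = 1612 J.
W_net = -2478 + 1612 = -866.6 J (the counter-clockwise enclosed area).

W_net ≈ -867 J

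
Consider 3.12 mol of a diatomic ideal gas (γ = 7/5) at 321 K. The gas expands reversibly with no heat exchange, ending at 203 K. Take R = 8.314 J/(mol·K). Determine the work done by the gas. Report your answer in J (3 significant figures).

Adiabatic ⇒ Q = 0, so W_by = −ΔU = nCᵥ(T₁ − T₂).
Cᵥ = 5R/2 = 20.79 J/(mol·K).
W = (3.12)(20.79)(321 − 203) = 7652 J.

W ≈ 7650 J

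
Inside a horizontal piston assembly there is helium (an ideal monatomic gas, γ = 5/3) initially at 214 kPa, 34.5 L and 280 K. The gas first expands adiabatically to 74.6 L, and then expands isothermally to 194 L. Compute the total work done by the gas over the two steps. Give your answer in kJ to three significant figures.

Step 1 (adiabatic): W = (P₁V₁ − P₂V₂)/(γ−1) = (7383 − 4415)/0.667 = 4452 J.
After step 1: P = 59.19 kPa, V = 74.6 L, T = 167.4 K.
Step 2 (isothermal): W = P₁V₁ ln(V₂/V₁) = (4415) ln(194/74.6) = 4220 J.
W_total = 4452 + 4220 = 8671 J.

W_total ≈ 8.67 kJ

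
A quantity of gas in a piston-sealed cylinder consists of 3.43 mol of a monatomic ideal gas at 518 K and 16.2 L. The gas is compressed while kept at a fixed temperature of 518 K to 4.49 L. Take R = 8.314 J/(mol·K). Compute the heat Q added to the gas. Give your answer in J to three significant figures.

Isothermal ⇒ ΔU = 0, so Q = W = nRT ln(V₂/V₁).
Q = (3.43)(8.314)(518) ln(4.49/16.2) = 14772 × -1.283 = -18955 J.

Q ≈ -19000 J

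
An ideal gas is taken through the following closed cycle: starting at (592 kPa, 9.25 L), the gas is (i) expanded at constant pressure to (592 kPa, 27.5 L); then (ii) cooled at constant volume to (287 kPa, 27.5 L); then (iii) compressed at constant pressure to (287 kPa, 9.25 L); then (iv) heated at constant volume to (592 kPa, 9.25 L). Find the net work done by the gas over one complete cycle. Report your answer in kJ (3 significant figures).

Constant-volume legs do no work.
W(i) = (592)(27.5 − 9.25) = 10804 J; W(iii) = (287)(9.25 − 27.5) = -5238 J.
W_net = 10804 − 5238 = 5566 J (the clockwise enclosed area).

W_net ≈ 5.57 kJ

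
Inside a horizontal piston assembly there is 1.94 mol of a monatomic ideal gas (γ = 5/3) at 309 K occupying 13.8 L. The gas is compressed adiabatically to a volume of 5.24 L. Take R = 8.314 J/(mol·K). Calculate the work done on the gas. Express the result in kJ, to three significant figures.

Adiabatic: TV^(γ−1) = const with γ = 5/3.
T₂ = T₁ (V₁/V₂)^(γ−1) = 309 × (13.8/5.24)^0.667 = 309 × 1.907 = 589.3 K.
W_by = nCᵥ(T₁ − T₂) = (1.94)(12.47)(309 − 589.3) = -6781 J.
Work on gas = −W_by = 6781 J.

W ≈ 6.78 kJ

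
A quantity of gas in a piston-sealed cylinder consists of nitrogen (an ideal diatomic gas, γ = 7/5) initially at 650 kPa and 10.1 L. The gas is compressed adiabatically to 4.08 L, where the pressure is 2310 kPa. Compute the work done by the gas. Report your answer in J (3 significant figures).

Adiabatic: W = (P₁V₁ − P₂V₂)/(γ − 1) with γ = 7/5.
P₁V₁ = 6565 J, P₂V₂ = 9425 J.
W = (6565 − 9425) / 0.4 = -7150 J.

W ≈ -7150 J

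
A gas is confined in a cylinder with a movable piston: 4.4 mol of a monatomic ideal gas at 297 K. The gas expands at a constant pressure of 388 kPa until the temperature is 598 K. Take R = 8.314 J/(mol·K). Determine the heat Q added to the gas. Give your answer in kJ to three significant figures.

Isobaric: W = nRΔT = (4.4)(8.314)(301) = 11011 J.
ΔU = nCᵥΔT with Cᵥ = 3R/2: ΔU = (4.4)(12.47)(301) = 16517 J.
Q = ΔU + W = 16517 + 11011 = 27528 J.

Q ≈ 27.5 kJ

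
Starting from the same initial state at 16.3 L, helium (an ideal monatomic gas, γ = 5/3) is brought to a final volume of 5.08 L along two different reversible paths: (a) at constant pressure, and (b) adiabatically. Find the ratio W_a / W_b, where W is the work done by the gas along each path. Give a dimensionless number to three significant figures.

W_a / W_b ≈ 0.390

Path (a) isobaric: W = P₁(V₂ − V₁) → W_a/(P₁V₁) = -0.6883.
Path (b) adiabatic: W = P₁V₁(1 − (V₁/V₂)^(γ−1))/(γ−1) → W_b/(P₁V₁) = -1.763.
W_a / W_b = -0.6883 / -1.763 = 0.3904.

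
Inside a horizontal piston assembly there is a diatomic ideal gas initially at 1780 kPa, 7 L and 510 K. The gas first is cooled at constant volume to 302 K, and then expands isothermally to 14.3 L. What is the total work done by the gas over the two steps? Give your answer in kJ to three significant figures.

Step 1 (isochoric): W = 0 (constant volume).
After step 1: P = 1054 kPa (V unchanged).
Step 2 (isothermal): W = P₁V₁ ln(V₂/V₁) = (7378) ln(14.3/7) = 5271 J.
W_total = 0 + 5271 = 5271 J.

W_total ≈ 5.27 kJ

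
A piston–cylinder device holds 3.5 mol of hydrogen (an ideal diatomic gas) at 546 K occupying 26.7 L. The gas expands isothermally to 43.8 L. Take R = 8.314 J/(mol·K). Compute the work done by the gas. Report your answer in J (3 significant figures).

Isothermal: W = nRT ln(V₂/V₁).
W = (3.5)(8.314)(546) × ln(43.8/26.7)
  = 15888 × 0.495
W_by_gas = 7864 J.

W ≈ 7860 J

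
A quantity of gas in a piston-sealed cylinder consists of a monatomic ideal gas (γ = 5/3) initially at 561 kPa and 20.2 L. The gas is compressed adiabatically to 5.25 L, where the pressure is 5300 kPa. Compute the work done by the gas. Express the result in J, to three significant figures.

Adiabatic: W = (P₁V₁ − P₂V₂)/(γ − 1) with γ = 5/3.
P₁V₁ = 11332 J, P₂V₂ = 27825 J.
W = (11332 − 27825) / 0.6667 = -24739 J.

W ≈ -24700 J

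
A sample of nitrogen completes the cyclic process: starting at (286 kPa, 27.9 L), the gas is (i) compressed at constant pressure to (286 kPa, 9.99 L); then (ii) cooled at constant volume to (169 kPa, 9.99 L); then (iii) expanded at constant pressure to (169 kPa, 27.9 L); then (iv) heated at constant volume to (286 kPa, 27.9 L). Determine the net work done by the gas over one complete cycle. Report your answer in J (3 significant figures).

Constant-volume legs do no work.
W(i) = (286)(9.99 − 27.9) = -5122 J; W(iii) = (169)(27.9 − 9.99) = 3027 J.
W_net = -5122 + 3027 = -2095 J (the counter-clockwise enclosed area).

W_net ≈ -2100 J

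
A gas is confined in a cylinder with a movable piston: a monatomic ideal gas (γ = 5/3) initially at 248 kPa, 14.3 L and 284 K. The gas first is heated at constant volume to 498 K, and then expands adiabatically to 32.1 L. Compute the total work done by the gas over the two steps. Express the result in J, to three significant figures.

Step 1 (isochoric): W = 0 (constant volume).
After step 1: P = 434.9 kPa (V unchanged).
Step 2 (adiabatic): W = (P₁V₁ − P₂V₂)/(γ−1) = (6219 − 3627)/0.667 = 3887 J.
W_total = 0 + 3887 = 3887 J.

W_total ≈ 3890 J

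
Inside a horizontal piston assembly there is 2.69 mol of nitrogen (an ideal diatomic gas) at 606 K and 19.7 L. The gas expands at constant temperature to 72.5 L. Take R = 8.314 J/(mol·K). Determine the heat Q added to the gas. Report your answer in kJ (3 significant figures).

Q ≈ 17.7 kJ

Isothermal ⇒ ΔU = 0, so Q = W = nRT ln(V₂/V₁).
Q = (2.69)(8.314)(606) ln(72.5/19.7) = 13553 × 1.303 = 17659 J.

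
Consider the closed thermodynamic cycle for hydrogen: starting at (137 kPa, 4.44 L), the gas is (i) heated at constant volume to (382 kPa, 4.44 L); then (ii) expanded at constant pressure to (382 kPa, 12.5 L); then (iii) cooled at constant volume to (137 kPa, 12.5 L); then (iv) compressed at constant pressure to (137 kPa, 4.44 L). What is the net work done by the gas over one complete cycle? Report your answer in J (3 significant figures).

W_net ≈ 1970 J

Constant-volume legs do no work.
W(ii) = (382)(12.5 − 4.44) = 3079 J; W(iv) = (137)(4.44 − 12.5) = -1104 J.
W_net = 3079 − 1104 = 1975 J (the clockwise enclosed area).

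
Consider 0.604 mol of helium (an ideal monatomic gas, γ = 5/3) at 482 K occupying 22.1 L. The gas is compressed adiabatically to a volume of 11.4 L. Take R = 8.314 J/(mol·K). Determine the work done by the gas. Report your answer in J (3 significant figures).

Adiabatic: TV^(γ−1) = const with γ = 5/3.
T₂ = T₁ (V₁/V₂)^(γ−1) = 482 × (22.1/11.4)^0.667 = 482 × 1.555 = 749.4 K.
W_by = nCᵥ(T₁ − T₂) = (0.604)(12.47)(482 − 749.4) = -2014 J.

W ≈ -2010 J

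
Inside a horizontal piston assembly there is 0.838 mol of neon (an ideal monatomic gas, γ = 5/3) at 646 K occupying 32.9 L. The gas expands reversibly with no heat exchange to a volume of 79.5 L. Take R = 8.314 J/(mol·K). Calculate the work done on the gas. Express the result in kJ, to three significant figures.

Adiabatic: TV^(γ−1) = const with γ = 5/3.
T₂ = T₁ (V₁/V₂)^(γ−1) = 646 × (32.9/79.5)^0.667 = 646 × 0.5553 = 358.7 K.
W_by = nCᵥ(T₁ − T₂) = (0.838)(12.47)(646 − 358.7) = 3002 J.
Work on gas = −W_by = -3002 J.

W ≈ -3.00 kJ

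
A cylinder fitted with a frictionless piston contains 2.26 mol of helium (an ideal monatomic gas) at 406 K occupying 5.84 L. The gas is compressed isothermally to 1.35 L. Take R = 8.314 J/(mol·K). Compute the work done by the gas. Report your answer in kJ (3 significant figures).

Isothermal: W = nRT ln(V₂/V₁).
W = (2.26)(8.314)(406) × ln(1.35/5.84)
  = 7629 × -1.465
W_by_gas = -11173 J.

W ≈ -11.2 kJ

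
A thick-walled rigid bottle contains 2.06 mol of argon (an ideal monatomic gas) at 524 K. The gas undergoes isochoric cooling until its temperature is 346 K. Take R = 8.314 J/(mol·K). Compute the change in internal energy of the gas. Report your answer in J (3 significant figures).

Constant volume ⇒ W = 0, so Q = ΔU = nCᵥΔT with Cᵥ = 3R/2 = 12.47 J/(mol·K).
ΔU = (2.06)(12.47)(346 − 524) = -4573 J.

ΔU ≈ -4570 J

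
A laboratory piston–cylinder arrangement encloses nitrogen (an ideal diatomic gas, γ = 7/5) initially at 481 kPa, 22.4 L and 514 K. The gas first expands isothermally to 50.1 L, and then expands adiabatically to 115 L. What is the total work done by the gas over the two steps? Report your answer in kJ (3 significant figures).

Step 1 (isothermal): W = P₁V₁ ln(V₂/V₁) = (10774) ln(50.1/22.4) = 8673 J.
After step 1: P = 215.1 kPa, V = 50.1 L, T = 514 K.
Step 2 (adiabatic): W = (P₁V₁ − P₂V₂)/(γ−1) = (10774 − 7728)/0.4 = 7617 J.
W_total = 8673 + 7617 = 16290 J.

W_total ≈ 16.3 kJ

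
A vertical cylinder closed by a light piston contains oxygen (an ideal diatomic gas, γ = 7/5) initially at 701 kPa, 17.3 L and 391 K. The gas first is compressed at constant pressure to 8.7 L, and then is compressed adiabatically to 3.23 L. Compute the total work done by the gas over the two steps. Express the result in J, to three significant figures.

Step 1 (isobaric): W = PΔV = (701 kPa)(8.7 − 17.3 L) = -6029 J.
After step 1: P = 701 kPa, V = 8.7 L, T = 196.6 K.
Step 2 (adiabatic): W = (P₁V₁ − P₂V₂)/(γ−1) = (6099 − 9065)/0.4 = -7416 J.
W_total = -6029 − 7416 = -13444 J.

W_total ≈ -13400 J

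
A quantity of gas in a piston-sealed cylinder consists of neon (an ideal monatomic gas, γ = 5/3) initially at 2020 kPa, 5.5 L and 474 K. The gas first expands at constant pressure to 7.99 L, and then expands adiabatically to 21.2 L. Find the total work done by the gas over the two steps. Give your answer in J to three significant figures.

W_total ≈ 16600 J

Step 1 (isobaric): W = PΔV = (2020 kPa)(7.99 − 5.5 L) = 5030 J.
After step 1: P = 2020 kPa, V = 7.99 L, T = 688.6 K.
Step 2 (adiabatic): W = (P₁V₁ − P₂V₂)/(γ−1) = (16140 − 8421)/0.667 = 11578 J.
W_total = 5030 + 11578 = 16608 J.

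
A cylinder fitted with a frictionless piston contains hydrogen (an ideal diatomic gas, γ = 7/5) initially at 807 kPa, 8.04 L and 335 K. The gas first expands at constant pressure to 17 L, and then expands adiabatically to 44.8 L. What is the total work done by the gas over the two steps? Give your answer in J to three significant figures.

W_total ≈ 18300 J

Step 1 (isobaric): W = PΔV = (807 kPa)(17 − 8.04 L) = 7231 J.
After step 1: P = 807 kPa, V = 17 L, T = 708.3 K.
Step 2 (adiabatic): W = (P₁V₁ − P₂V₂)/(γ−1) = (13719 − 9311)/0.4 = 11020 J.
W_total = 7231 + 11020 = 18251 J.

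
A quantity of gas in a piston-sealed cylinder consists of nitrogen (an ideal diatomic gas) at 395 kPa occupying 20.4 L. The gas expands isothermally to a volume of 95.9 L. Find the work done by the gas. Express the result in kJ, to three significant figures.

W ≈ 12.5 kJ

Isothermal: W = nRT ln(V₂/V₁) = P₁V₁ ln(V₂/V₁).
P₁V₁ = (395 kPa)(20.4 L) = 8058 J.
W = 8058 × ln(95.9/20.4) = 8058 × 1.548
W_by_gas = 12472 J.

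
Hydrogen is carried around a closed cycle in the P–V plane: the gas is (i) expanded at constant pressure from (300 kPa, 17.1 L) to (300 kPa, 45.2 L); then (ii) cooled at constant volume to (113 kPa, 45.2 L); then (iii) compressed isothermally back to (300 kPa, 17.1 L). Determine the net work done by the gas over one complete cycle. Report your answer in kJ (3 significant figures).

W_net ≈ 3.47 kJ

Leg (i): W = PΔV = (300)(45.2 − 17.1) = 8430 J.
Leg (ii): W = 0.
Leg (iii): W = PᵢVᵢ ln(V_f/Vᵢ) = (5108) ln(17.1/45.2) = -4965 J.
W_net = 8430 − 4965 = 3465 J.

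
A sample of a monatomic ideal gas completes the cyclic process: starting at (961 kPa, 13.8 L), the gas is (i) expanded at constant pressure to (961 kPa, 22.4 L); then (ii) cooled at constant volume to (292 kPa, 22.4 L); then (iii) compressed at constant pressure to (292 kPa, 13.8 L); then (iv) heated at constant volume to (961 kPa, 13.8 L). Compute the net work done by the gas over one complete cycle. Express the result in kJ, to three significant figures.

W_net ≈ 5.75 kJ

Constant-volume legs do no work.
W(i) = (961)(22.4 − 13.8) = 8265 J; W(iii) = (292)(13.8 − 22.4) = -2511 J.
W_net = 8265 − 2511 = 5753 J (the clockwise enclosed area).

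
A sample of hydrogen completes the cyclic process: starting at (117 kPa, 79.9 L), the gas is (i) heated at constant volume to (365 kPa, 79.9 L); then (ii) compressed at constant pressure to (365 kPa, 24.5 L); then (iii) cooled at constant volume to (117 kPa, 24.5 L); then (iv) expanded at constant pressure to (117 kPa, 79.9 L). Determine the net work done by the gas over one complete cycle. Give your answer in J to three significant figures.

Constant-volume legs do no work.
W(ii) = (365)(24.5 − 79.9) = -20221 J; W(iv) = (117)(79.9 − 24.5) = 6482 J.
W_net = -20221 + 6482 = -13739 J (the counter-clockwise enclosed area).

W_net ≈ -13700 J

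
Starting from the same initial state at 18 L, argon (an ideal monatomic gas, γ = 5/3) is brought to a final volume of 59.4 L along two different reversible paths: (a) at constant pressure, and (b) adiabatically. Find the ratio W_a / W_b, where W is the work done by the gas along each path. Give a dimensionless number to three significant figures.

Path (a) isobaric: W = P₁(V₂ − V₁) → W_a/(P₁V₁) = 2.3.
Path (b) adiabatic: W = P₁V₁(1 − (V₁/V₂)^(γ−1))/(γ−1) → W_b/(P₁V₁) = 0.8233.
W_a / W_b = 2.3 / 0.8233 = 2.794.

W_a / W_b ≈ 2.79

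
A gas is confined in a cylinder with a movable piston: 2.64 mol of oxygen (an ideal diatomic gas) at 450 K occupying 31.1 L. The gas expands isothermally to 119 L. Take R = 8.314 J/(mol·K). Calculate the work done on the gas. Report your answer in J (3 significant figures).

Isothermal: W = nRT ln(V₂/V₁).
W = (2.64)(8.314)(450) × ln(119/31.1)
  = 9877 × 1.342
W_by_gas = 13254 J; work on gas = −W_by = -13254 J.

W ≈ -13300 J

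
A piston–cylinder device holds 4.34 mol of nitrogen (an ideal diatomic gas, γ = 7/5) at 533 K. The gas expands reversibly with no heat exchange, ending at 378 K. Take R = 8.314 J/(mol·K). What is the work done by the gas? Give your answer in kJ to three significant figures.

Adiabatic ⇒ Q = 0, so W_by = −ΔU = nCᵥ(T₁ − T₂).
Cᵥ = 5R/2 = 20.79 J/(mol·K).
W = (4.34)(20.79)(533 − 378) = 13982 J.

W ≈ 14.0 kJ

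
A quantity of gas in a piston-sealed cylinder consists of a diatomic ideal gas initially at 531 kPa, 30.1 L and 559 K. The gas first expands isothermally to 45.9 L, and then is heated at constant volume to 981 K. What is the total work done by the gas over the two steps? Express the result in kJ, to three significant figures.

W_total ≈ 6.74 kJ

Step 1 (isothermal): W = P₁V₁ ln(V₂/V₁) = (15983) ln(45.9/30.1) = 6744 J.
Step 2 (isochoric): W = 0 (constant volume).
W_total = 6744 + 0 = 6744 J.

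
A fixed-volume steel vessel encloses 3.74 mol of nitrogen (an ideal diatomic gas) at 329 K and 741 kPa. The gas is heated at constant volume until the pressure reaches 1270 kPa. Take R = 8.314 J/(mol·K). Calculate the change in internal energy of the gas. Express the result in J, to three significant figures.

ΔU ≈ 18300 J

Constant volume ⇒ W = 0, so Q = ΔU = nCᵥΔT with Cᵥ = 5R/2 = 20.79 J/(mol·K).
At constant V, T₂/T₁ = P₂/P₁ ⇒ ΔT = T₁(P₂/P₁ − 1) = 329·(1270/741 − 1) = 234.9 K.
ΔU = (3.74)(20.79)(234.9) = 18258 J.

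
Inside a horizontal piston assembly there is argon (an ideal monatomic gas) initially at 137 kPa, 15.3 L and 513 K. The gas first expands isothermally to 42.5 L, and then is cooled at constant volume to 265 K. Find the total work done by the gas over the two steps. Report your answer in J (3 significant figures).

W_total ≈ 2140 J

Step 1 (isothermal): W = P₁V₁ ln(V₂/V₁) = (2096) ln(42.5/15.3) = 2141 J.
Step 2 (isochoric): W = 0 (constant volume).
W_total = 2141 + 0 = 2141 J.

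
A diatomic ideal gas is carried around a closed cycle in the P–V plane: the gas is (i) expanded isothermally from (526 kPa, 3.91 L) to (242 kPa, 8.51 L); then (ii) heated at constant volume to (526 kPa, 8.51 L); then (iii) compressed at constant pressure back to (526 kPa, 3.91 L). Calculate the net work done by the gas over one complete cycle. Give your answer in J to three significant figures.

W_net ≈ -820 J

Leg (i): W = PᵢVᵢ ln(V_f/Vᵢ) = (2057) ln(8.51/3.91) = 1599 J.
Leg (ii): W = 0.
Leg (iii): W = PΔV = (526)(3.91 − 8.51) = -2420 J.
W_net = 1599 − 2420 = -820.1 J.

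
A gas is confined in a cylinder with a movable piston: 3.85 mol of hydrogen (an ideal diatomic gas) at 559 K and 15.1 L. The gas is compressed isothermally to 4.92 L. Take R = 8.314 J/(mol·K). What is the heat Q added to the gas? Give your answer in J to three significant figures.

Isothermal ⇒ ΔU = 0, so Q = W = nRT ln(V₂/V₁).
Q = (3.85)(8.314)(559) ln(4.92/15.1) = 17893 × -1.121 = -20065 J.

Q ≈ -20100 J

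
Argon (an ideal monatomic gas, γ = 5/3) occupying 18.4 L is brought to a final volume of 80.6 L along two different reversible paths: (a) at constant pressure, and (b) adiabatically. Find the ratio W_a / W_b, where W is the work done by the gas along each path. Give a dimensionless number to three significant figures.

W_a / W_b ≈ 3.60

Path (a) isobaric: W = P₁(V₂ − V₁) → W_a/(P₁V₁) = 3.38.
Path (b) adiabatic: W = P₁V₁(1 − (V₁/V₂)^(γ−1))/(γ−1) → W_b/(P₁V₁) = 0.9397.
W_a / W_b = 3.38 / 0.9397 = 3.597.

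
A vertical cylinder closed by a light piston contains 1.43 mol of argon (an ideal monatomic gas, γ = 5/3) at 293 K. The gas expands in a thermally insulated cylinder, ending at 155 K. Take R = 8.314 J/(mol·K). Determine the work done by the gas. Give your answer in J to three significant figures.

W ≈ 2460 J

Adiabatic ⇒ Q = 0, so W_by = −ΔU = nCᵥ(T₁ − T₂).
Cᵥ = 3R/2 = 12.47 J/(mol·K).
W = (1.43)(12.47)(293 − 155) = 2461 J.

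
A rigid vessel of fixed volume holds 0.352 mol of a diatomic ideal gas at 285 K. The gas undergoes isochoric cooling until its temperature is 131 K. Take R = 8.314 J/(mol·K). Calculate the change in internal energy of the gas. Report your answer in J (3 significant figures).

ΔU ≈ -1130 J

Constant volume ⇒ W = 0, so Q = ΔU = nCᵥΔT with Cᵥ = 5R/2 = 20.79 J/(mol·K).
ΔU = (0.352)(20.79)(131 − 285) = -1127 J.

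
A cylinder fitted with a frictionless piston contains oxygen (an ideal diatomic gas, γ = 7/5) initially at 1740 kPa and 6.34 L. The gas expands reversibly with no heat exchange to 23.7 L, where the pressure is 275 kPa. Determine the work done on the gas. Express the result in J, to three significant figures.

W ≈ -11300 J

Adiabatic: W = (P₁V₁ − P₂V₂)/(γ − 1) with γ = 7/5.
P₁V₁ = 11032 J, P₂V₂ = 6518 J.
W = (11032 − 6518) / 0.4 = 11285 J.
Work on gas = −W_by = -11285 J.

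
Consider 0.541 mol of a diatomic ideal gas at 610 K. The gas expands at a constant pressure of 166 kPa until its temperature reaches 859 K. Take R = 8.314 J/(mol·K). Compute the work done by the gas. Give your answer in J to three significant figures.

Isobaric: W = P ΔV = nR ΔT.
W = (0.541)(8.314)(859 − 610) = 1120 J.

W ≈ 1120 J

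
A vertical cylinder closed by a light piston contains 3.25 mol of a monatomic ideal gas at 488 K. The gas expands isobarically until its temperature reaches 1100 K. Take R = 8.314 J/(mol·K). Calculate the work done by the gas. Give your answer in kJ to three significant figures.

Isobaric: W = P ΔV = nR ΔT.
W = (3.25)(8.314)(1100 − 488) = 16537 J.

W ≈ 16.5 kJ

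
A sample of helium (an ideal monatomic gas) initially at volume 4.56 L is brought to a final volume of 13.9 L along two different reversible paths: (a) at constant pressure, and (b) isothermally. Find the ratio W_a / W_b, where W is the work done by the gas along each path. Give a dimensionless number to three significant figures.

Path (a) isobaric: W = P₁(V₂ − V₁) → W_a/(P₁V₁) = 2.048.
Path (b) isothermal: W = P₁V₁ ln(V₂/V₁) → W_b/(P₁V₁) = 1.115.
W_a / W_b = 2.048 / 1.115 = 1.838.

W_a / W_b ≈ 1.84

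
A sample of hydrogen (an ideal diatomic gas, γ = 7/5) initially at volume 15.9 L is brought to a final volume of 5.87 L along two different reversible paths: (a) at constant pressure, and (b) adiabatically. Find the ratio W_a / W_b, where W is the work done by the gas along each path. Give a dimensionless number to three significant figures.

W_a / W_b ≈ 0.515

Path (a) isobaric: W = P₁(V₂ − V₁) → W_a/(P₁V₁) = -0.6308.
Path (b) adiabatic: W = P₁V₁(1 − (V₁/V₂)^(γ−1))/(γ−1) → W_b/(P₁V₁) = -1.224.
W_a / W_b = -0.6308 / -1.224 = 0.5153.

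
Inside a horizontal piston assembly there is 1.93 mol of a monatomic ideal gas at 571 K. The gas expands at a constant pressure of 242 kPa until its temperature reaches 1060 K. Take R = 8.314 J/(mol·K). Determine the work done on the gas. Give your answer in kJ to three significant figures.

Isobaric: W = P ΔV = nR ΔT.
W = (1.93)(8.314)(1060 − 571) = 7847 J.
Work on gas = −W_by = -7847 J.

W ≈ -7.85 kJ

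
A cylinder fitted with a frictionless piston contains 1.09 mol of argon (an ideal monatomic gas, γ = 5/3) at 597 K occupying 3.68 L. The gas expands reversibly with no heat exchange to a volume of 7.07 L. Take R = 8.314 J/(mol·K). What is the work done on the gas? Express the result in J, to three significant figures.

W ≈ -2860 J

Adiabatic: TV^(γ−1) = const with γ = 5/3.
T₂ = T₁ (V₁/V₂)^(γ−1) = 597 × (3.68/7.07)^0.667 = 597 × 0.6471 = 386.3 K.
W_by = nCᵥ(T₁ − T₂) = (1.09)(12.47)(597 − 386.3) = 2864 J.
Work on gas = −W_by = -2864 J.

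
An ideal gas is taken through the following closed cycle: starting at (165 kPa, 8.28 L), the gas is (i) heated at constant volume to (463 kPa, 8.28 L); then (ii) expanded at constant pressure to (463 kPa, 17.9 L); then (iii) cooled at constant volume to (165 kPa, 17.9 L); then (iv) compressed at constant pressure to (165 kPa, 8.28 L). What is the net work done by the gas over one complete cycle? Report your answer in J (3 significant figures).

Constant-volume legs do no work.
W(ii) = (463)(17.9 − 8.28) = 4454 J; W(iv) = (165)(8.28 − 17.9) = -1587 J.
W_net = 4454 − 1587 = 2867 J (the clockwise enclosed area).

W_net ≈ 2870 J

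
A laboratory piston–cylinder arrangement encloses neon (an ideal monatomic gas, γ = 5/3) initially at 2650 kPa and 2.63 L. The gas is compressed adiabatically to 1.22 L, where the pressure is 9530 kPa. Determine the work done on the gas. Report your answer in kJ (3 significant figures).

W ≈ 6.99 kJ

Adiabatic: W = (P₁V₁ − P₂V₂)/(γ − 1) with γ = 5/3.
P₁V₁ = 6970 J, P₂V₂ = 11627 J.
W = (6970 − 11627) / 0.6667 = -6986 J.
Work on gas = −W_by = 6986 J.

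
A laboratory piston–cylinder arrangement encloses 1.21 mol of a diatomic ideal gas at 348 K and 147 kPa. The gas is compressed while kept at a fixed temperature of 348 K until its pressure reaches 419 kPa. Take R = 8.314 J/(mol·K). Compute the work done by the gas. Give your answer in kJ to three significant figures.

W ≈ -3.67 kJ

Isothermal process: W = nRT ln(V₂/V₁) = nRT ln(P₁/P₂).
W = (1.21)(8.314)(348) × ln(147/419)
  = 3501 × ln(0.3508) = 3501 × -1.047
W_by_gas = -3667 J.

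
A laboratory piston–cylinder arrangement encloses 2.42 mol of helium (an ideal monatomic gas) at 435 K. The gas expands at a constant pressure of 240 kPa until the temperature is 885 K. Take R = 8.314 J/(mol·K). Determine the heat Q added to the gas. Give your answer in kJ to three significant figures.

Q ≈ 22.6 kJ

Isobaric: W = nRΔT = (2.42)(8.314)(450) = 9054 J.
ΔU = nCᵥΔT with Cᵥ = 3R/2: ΔU = (2.42)(12.47)(450) = 13581 J.
Q = ΔU + W = 13581 + 9054 = 22635 J.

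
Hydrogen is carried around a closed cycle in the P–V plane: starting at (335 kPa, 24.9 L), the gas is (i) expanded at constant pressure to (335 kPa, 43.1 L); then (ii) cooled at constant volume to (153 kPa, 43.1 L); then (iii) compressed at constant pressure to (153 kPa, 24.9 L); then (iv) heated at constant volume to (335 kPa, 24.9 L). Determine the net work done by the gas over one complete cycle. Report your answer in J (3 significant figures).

Constant-volume legs do no work.
W(i) = (335)(43.1 − 24.9) = 6097 J; W(iii) = (153)(24.9 − 43.1) = -2785 J.
W_net = 6097 − 2785 = 3312 J (the clockwise enclosed area).

W_net ≈ 3310 J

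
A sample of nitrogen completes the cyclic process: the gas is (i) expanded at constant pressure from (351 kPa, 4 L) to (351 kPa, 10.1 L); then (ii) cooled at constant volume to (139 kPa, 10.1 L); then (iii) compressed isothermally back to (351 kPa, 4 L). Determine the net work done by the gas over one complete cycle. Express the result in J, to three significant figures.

W_net ≈ 841 J

Leg (i): W = PΔV = (351)(10.1 − 4) = 2141 J.
Leg (ii): W = 0.
Leg (iii): W = PᵢVᵢ ln(V_f/Vᵢ) = (1404) ln(4/10.1) = -1300 J.
W_net = 2141 − 1300 = 840.8 J.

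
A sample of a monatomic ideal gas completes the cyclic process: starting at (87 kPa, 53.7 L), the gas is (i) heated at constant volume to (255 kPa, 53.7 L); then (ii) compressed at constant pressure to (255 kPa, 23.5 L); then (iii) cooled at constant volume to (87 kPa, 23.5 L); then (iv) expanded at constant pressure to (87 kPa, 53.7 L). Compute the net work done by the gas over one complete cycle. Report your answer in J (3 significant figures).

W_net ≈ -5070 J

Constant-volume legs do no work.
W(ii) = (255)(23.5 − 53.7) = -7701 J; W(iv) = (87)(53.7 − 23.5) = 2627 J.
W_net = -7701 + 2627 = -5074 J (the counter-clockwise enclosed area).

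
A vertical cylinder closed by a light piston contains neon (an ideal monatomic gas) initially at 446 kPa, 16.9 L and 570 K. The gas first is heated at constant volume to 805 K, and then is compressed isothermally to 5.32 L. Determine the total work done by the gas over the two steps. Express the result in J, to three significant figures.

Step 1 (isochoric): W = 0 (constant volume).
After step 1: P = 629.9 kPa (V unchanged).
Step 2 (isothermal): W = P₁V₁ ln(V₂/V₁) = (10645) ln(5.32/16.9) = -12304 J.
W_total = 0 − 12304 = -12304 J.

W_total ≈ -12300 J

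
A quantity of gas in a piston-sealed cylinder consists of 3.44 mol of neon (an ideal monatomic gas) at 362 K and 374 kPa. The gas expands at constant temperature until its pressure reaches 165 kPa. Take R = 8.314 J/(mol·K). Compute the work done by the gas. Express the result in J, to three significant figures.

Isothermal process: W = nRT ln(V₂/V₁) = nRT ln(P₁/P₂).
W = (3.44)(8.314)(362) × ln(374/165)
  = 10353 × ln(2.267) = 10353 × 0.8183
W_by_gas = 8472 J.

W ≈ 8470 J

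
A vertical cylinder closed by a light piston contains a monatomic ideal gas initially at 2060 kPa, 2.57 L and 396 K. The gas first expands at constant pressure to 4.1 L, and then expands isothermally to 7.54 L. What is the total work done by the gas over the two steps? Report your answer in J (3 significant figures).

W_total ≈ 8300 J

Step 1 (isobaric): W = PΔV = (2060 kPa)(4.1 − 2.57 L) = 3152 J.
After step 1: P = 2060 kPa, V = 4.1 L, T = 631.8 K.
Step 2 (isothermal): W = P₁V₁ ln(V₂/V₁) = (8446) ln(7.54/4.1) = 5146 J.
W_total = 3152 + 5146 = 8297 J.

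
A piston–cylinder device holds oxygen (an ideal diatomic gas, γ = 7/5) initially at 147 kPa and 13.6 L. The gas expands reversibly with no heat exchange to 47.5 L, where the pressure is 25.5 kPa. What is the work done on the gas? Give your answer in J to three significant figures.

Adiabatic: W = (P₁V₁ − P₂V₂)/(γ − 1) with γ = 7/5.
P₁V₁ = 1999 J, P₂V₂ = 1211 J.
W = (1999 − 1211) / 0.4 = 1970 J.
Work on gas = −W_by = -1970 J.

W ≈ -1970 J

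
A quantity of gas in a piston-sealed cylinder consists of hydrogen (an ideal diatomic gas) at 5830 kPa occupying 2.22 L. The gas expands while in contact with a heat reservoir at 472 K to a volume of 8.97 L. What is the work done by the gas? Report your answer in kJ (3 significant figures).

W ≈ 18.1 kJ

Isothermal: W = nRT ln(V₂/V₁) = P₁V₁ ln(V₂/V₁).
P₁V₁ = (5830 kPa)(2.22 L) = 12943 J.
W = 12943 × ln(8.97/2.22) = 12943 × 1.396
W_by_gas = 18073 J.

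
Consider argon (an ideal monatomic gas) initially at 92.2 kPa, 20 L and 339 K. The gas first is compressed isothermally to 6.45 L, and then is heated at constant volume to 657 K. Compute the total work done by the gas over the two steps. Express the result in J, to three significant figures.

Step 1 (isothermal): W = P₁V₁ ln(V₂/V₁) = (1844) ln(6.45/20) = -2087 J.
Step 2 (isochoric): W = 0 (constant volume).
W_total = -2087 + 0 = -2087 J.

W_total ≈ -2090 J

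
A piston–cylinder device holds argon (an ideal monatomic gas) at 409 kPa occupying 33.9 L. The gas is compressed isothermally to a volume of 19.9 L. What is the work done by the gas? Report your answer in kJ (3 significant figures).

Isothermal: W = nRT ln(V₂/V₁) = P₁V₁ ln(V₂/V₁).
P₁V₁ = (409 kPa)(33.9 L) = 13865 J.
W = 13865 × ln(19.9/33.9) = 13865 × -0.5327
W_by_gas = -7386 J.

W ≈ -7.39 kJ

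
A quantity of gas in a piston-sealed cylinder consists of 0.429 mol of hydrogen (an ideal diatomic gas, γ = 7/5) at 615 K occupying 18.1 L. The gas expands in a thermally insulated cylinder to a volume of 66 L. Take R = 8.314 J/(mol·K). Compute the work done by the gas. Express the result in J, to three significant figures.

W ≈ 2220 J

Adiabatic: TV^(γ−1) = const with γ = 7/5.
T₂ = T₁ (V₁/V₂)^(γ−1) = 615 × (18.1/66)^0.4 = 615 × 0.596 = 366.5 K.
W_by = nCᵥ(T₁ − T₂) = (0.429)(20.79)(615 − 366.5) = 2215 J.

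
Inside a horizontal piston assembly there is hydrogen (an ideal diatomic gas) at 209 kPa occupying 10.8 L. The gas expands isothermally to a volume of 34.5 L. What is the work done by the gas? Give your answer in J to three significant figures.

W ≈ 2620 J

Isothermal: W = nRT ln(V₂/V₁) = P₁V₁ ln(V₂/V₁).
P₁V₁ = (209 kPa)(10.8 L) = 2257 J.
W = 2257 × ln(34.5/10.8) = 2257 × 1.161
W_by_gas = 2622 J.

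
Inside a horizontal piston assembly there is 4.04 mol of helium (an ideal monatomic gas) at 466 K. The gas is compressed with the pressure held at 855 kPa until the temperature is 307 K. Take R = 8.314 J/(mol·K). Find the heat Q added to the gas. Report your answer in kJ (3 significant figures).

Isobaric: W = nRΔT = (4.04)(8.314)(-159) = -5341 J.
ΔU = nCᵥΔT with Cᵥ = 3R/2: ΔU = (4.04)(12.47)(-159) = -8011 J.
Q = ΔU + W = -8011 − 5341 = -13351 J.

Q ≈ -13.4 kJ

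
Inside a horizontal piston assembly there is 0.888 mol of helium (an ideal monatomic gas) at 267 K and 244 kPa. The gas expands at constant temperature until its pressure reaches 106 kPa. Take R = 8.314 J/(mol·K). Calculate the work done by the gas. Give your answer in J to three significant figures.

W ≈ 1640 J

Isothermal process: W = nRT ln(V₂/V₁) = nRT ln(P₁/P₂).
W = (0.888)(8.314)(267) × ln(244/106)
  = 1971 × ln(2.302) = 1971 × 0.8337
W_by_gas = 1643 J.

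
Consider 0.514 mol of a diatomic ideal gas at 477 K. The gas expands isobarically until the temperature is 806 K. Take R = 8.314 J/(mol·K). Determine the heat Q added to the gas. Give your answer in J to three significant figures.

Isobaric: W = nRΔT = (0.514)(8.314)(329) = 1406 J.
ΔU = nCᵥΔT with Cᵥ = 5R/2: ΔU = (0.514)(20.79)(329) = 3515 J.
Q = ΔU + W = 3515 + 1406 = 4921 J.

Q ≈ 4920 J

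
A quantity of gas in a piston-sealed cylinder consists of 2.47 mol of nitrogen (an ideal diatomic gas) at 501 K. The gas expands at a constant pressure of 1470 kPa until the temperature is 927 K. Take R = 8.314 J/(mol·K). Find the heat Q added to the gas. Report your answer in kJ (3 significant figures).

Q ≈ 30.6 kJ

Isobaric: W = nRΔT = (2.47)(8.314)(426) = 8748 J.
ΔU = nCᵥΔT with Cᵥ = 5R/2: ΔU = (2.47)(20.79)(426) = 21870 J.
Q = ΔU + W = 21870 + 8748 = 30619 J.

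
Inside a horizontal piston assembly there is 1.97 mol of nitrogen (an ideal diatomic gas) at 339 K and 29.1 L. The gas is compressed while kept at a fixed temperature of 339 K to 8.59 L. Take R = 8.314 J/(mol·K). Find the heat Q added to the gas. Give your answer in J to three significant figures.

Isothermal ⇒ ΔU = 0, so Q = W = nRT ln(V₂/V₁).
Q = (1.97)(8.314)(339) ln(8.59/29.1) = 5552 × -1.22 = -6775 J.

Q ≈ -6770 J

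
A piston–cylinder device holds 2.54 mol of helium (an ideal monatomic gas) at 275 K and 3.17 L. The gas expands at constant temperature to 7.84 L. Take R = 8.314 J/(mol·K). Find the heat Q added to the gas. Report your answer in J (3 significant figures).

Q ≈ 5260 J

Isothermal ⇒ ΔU = 0, so Q = W = nRT ln(V₂/V₁).
Q = (2.54)(8.314)(275) ln(7.84/3.17) = 5807 × 0.9055 = 5259 J.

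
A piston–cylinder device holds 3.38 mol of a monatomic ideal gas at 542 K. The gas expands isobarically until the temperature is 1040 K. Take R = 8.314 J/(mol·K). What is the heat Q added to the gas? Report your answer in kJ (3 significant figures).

Isobaric: W = nRΔT = (3.38)(8.314)(498) = 13994 J.
ΔU = nCᵥΔT with Cᵥ = 3R/2: ΔU = (3.38)(12.47)(498) = 20992 J.
Q = ΔU + W = 20992 + 13994 = 34986 J.

Q ≈ 35.0 kJ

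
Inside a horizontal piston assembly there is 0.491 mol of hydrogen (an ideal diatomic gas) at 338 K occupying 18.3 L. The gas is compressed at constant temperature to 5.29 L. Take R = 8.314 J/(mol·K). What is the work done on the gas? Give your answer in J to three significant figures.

W ≈ 1710 J

Isothermal: W = nRT ln(V₂/V₁).
W = (0.491)(8.314)(338) × ln(5.29/18.3)
  = 1380 × -1.241
W_by_gas = -1712 J; work on gas = −W_by = 1712 J.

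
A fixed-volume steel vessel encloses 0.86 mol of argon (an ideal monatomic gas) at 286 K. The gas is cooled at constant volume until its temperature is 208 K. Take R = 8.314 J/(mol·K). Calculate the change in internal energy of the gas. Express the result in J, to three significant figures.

ΔU ≈ -837 J

Constant volume ⇒ W = 0, so Q = ΔU = nCᵥΔT with Cᵥ = 3R/2 = 12.47 J/(mol·K).
ΔU = (0.86)(12.47)(208 − 286) = -836.6 J.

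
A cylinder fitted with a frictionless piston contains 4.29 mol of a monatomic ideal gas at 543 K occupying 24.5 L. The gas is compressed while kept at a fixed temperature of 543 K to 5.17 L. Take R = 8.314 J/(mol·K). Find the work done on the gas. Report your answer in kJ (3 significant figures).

W ≈ 30.1 kJ

Isothermal: W = nRT ln(V₂/V₁).
W = (4.29)(8.314)(543) × ln(5.17/24.5)
  = 19367 × -1.556
W_by_gas = -30132 J; work on gas = −W_by = 30132 J.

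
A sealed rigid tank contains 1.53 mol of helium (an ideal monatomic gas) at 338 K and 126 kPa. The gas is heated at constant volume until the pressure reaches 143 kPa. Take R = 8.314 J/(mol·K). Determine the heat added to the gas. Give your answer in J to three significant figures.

Constant volume ⇒ W = 0, so Q = ΔU = nCᵥΔT with Cᵥ = 3R/2 = 12.47 J/(mol·K).
At constant V, T₂/T₁ = P₂/P₁ ⇒ ΔT = T₁(P₂/P₁ − 1) = 338·(143/126 − 1) = 45.6 K.
ΔU = (1.53)(12.47)(45.6) = 870.1 J.

Q ≈ 870 J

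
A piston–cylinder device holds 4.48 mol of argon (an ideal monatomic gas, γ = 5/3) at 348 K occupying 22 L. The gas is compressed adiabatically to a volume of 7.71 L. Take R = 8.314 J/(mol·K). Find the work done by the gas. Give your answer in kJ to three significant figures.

W ≈ -19.7 kJ

Adiabatic: TV^(γ−1) = const with γ = 5/3.
T₂ = T₁ (V₁/V₂)^(γ−1) = 348 × (22/7.71)^0.667 = 348 × 2.012 = 700.1 K.
W_by = nCᵥ(T₁ − T₂) = (4.48)(12.47)(348 − 700.1) = -19672 J.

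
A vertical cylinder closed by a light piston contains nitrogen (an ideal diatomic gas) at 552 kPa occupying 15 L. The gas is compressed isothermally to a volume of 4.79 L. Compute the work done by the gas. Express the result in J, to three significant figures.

Isothermal: W = nRT ln(V₂/V₁) = P₁V₁ ln(V₂/V₁).
P₁V₁ = (552 kPa)(15 L) = 8280 J.
W = 8280 × ln(4.79/15) = 8280 × -1.142
W_by_gas = -9452 J.

W ≈ -9450 J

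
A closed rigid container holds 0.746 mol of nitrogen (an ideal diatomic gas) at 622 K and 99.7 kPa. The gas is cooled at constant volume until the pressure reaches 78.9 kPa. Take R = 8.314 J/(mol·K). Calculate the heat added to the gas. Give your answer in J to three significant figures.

Constant volume ⇒ W = 0, so Q = ΔU = nCᵥΔT with Cᵥ = 5R/2 = 20.79 J/(mol·K).
At constant V, T₂/T₁ = P₂/P₁ ⇒ ΔT = T₁(P₂/P₁ − 1) = 622·(78.9/99.7 − 1) = -129.8 K.
ΔU = (0.746)(20.79)(-129.8) = -2012 J.

Q ≈ -2010 J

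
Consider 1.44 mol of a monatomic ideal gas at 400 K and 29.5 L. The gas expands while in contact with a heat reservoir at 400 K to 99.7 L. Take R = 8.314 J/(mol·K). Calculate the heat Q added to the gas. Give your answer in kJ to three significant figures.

Q ≈ 5.83 kJ

Isothermal ⇒ ΔU = 0, so Q = W = nRT ln(V₂/V₁).
Q = (1.44)(8.314)(400) ln(99.7/29.5) = 4789 × 1.218 = 5832 J.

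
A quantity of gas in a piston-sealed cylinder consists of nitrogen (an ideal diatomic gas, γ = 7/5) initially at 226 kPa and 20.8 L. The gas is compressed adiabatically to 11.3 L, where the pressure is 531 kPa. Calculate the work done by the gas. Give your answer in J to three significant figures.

W ≈ -3250 J

Adiabatic: W = (P₁V₁ − P₂V₂)/(γ − 1) with γ = 7/5.
P₁V₁ = 4701 J, P₂V₂ = 6000 J.
W = (4701 − 6000) / 0.4 = -3249 J.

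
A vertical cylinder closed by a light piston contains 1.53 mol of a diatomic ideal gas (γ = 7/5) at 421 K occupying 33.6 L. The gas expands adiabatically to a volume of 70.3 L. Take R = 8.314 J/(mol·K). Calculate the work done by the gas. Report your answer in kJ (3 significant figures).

W ≈ 3.42 kJ

Adiabatic: TV^(γ−1) = const with γ = 7/5.
T₂ = T₁ (V₁/V₂)^(γ−1) = 421 × (33.6/70.3)^0.4 = 421 × 0.7443 = 313.4 K.
W_by = nCᵥ(T₁ − T₂) = (1.53)(20.79)(421 − 313.4) = 3423 J.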